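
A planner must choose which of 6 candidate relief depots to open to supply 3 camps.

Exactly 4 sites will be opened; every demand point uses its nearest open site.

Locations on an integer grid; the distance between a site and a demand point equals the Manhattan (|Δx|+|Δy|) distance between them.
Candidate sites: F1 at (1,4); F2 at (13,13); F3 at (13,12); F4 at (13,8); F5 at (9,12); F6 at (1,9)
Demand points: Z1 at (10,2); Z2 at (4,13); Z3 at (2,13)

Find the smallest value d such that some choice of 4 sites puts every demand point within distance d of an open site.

Open {F1, F2, F4, F5}.
  Farthest demand point is Z1 at distance 9 (to F4); all others are ≤ 9.
With {F1, F2, F4, F6} the worst case is 9.
With {F1, F3, F4, F5} the worst case is 9.
No size-4 selection achieves below 9.

9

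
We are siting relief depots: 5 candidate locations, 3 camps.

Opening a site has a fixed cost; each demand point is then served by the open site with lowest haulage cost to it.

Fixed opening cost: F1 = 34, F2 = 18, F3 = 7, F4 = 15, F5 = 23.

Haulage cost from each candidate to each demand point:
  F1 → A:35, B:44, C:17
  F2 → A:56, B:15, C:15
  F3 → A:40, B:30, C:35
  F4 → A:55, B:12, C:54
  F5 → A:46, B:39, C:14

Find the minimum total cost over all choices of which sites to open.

Open {F2, F3}: assign each demand point to its cheapest open site.
  A→F3 40, B→F2 15, C→F2 15
  haulage cost 70, fixed 25 → total 95.
Compare {F2}: haulage cost 86 + fixed 18 = 104.
Compare {F2, F3, F4}: haulage cost 67 + fixed 40 = 107.
Compare {F3, F4}: haulage cost 87 + fixed 22 = 109.
All other subsets cost ≥ 104. Minimum total cost: 95.

95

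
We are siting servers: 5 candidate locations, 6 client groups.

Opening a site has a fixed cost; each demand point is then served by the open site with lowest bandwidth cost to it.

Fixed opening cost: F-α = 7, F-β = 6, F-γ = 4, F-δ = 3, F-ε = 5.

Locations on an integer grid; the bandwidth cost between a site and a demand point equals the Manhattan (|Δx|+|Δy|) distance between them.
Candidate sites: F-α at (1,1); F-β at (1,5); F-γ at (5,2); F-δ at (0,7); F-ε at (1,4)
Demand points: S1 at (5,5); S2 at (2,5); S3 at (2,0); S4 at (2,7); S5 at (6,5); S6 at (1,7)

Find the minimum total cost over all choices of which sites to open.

26

Open {F-γ, F-δ}: assign each demand point to its cheapest open site.
  S1→F-γ 3, S2→F-δ 4, S3→F-γ 5, S4→F-δ 2, S5→F-γ 4, S6→F-δ 1
  bandwidth cost 19, fixed 7 → total 26.
Compare {F-β}: bandwidth cost 21 + fixed 6 = 27.
Compare {F-β, F-γ}: bandwidth cost 18 + fixed 10 = 28.
Compare {F-β, F-δ}: bandwidth cost 19 + fixed 9 = 28.
All other subsets cost ≥ 27. Minimum total cost: 26.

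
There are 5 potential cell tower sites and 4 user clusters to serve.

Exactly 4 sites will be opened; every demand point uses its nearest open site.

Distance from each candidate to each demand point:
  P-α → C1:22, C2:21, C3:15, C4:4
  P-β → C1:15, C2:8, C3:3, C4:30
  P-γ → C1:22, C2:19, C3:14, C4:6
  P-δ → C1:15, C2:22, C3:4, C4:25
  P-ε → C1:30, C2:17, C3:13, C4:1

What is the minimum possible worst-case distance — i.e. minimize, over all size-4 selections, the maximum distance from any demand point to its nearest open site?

15

Open {P-α, P-β, P-γ, P-δ}.
  Farthest demand point is C1 at distance 15 (to P-β); all others are ≤ 15.
With {P-α, P-β, P-γ, P-ε} the worst case is 15.
With {P-α, P-β, P-δ, P-ε} the worst case is 15.
No size-4 selection achieves below 15.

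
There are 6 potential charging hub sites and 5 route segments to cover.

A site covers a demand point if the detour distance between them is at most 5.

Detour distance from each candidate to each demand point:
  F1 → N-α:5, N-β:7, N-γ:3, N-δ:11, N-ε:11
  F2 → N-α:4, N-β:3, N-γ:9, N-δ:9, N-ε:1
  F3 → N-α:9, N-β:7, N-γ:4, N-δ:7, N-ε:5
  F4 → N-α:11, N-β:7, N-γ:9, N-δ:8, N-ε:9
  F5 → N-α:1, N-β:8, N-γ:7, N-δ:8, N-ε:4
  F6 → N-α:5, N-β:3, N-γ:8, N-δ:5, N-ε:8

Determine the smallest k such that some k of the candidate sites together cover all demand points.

2

Coverage sets (demand points within 5 of each site):
  F1: {N-α, N-γ}
  F2: {N-α, N-β, N-ε}
  F3: {N-γ, N-ε}
  F4: {}
  F5: {N-α, N-ε}
  F6: {N-α, N-β, N-δ}
No single site covers all 5 demand points.
But {F3, F6} covers everything, so the minimum is 2.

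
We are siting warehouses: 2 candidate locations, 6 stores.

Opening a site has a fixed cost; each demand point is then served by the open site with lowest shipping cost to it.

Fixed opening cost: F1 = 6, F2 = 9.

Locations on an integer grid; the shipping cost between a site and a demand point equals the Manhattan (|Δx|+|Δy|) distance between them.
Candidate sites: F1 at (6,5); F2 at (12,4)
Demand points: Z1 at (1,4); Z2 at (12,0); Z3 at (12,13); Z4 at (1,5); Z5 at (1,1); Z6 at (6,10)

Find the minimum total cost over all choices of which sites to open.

53

Open {F1, F2}: assign each demand point to its cheapest open site.
  Z1→F1 6, Z2→F2 4, Z3→F2 9, Z4→F1 5, Z5→F1 9, Z6→F1 5
  shipping cost 38, fixed 15 → total 53.
Compare {F1}: shipping cost 50 + fixed 6 = 56.
Compare {F2}: shipping cost 62 + fixed 9 = 71.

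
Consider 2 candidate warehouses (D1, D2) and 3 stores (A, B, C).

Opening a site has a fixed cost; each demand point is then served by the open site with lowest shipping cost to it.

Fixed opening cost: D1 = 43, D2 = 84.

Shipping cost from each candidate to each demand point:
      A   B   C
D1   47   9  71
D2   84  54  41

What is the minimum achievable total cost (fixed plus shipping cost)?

Open {D1}: assign each demand point to its cheapest open site.
  A→D1 47, B→D1 9, C→D1 71
  shipping cost 127, fixed 43 → total 170.
Compare {D1, D2}: shipping cost 97 + fixed 127 = 224.
Compare {D2}: shipping cost 179 + fixed 84 = 263.

170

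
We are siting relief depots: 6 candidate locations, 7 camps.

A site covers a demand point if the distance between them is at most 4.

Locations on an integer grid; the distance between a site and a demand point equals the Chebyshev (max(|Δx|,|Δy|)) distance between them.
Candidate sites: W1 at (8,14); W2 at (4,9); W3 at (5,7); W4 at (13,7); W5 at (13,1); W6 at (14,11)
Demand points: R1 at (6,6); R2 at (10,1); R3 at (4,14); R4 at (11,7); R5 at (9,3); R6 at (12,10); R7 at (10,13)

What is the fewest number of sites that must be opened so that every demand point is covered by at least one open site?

4

Coverage sets (demand points within 4 of each site):
  W1: {R3, R6, R7}
  W2: {R1}
  W3: {R1, R5}
  W4: {R4, R5, R6}
  W5: {R2, R5}
  W6: {R4, R6, R7}
No 3 sites suffice: every size-3 union leaves at least one demand point uncovered.
But {W1, W2, W4, W5} covers everything, so the minimum is 4.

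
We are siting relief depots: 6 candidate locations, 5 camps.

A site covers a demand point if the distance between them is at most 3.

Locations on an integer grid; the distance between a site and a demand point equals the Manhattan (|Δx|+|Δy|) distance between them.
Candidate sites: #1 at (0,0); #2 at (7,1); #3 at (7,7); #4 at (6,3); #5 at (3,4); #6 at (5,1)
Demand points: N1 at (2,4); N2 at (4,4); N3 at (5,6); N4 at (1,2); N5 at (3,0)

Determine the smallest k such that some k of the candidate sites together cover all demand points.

3

Coverage sets (demand points within 3 of each site):
  #1: {N4, N5}
  #2: {}
  #3: {N3}
  #4: {N2}
  #5: {N1, N2}
  #6: {N5}
No 2 sites suffice: every size-2 union leaves at least one demand point uncovered.
But {#1, #3, #5} covers everything, so the minimum is 3.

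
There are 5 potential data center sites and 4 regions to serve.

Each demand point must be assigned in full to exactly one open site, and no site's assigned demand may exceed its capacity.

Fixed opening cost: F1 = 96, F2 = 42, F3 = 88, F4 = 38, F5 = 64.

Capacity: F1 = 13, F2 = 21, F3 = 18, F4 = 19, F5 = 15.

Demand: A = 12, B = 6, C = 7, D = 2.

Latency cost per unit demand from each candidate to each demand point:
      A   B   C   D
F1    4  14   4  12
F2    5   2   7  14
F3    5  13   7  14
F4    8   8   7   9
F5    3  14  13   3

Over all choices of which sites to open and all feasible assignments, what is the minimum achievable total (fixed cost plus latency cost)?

Open {F2, F5}; cheapest assignment that respects the capacities:
  F2 (cap 21, load 13): B, C — cost 6×2 + 7×7 = 61
  F5 (cap 15, load 14): A, D — cost 12×3 + 2×3 = 42
  Shipping 103, fixed 106 → total 209.
  Any other capacity-feasible assignment to {F2, F5} ships for at least 103.
Compare {F2, F4}: its best feasible assignment gives total 219.
Compare {F4, F5}: its best feasible assignment gives total 241.
Every other set of open sites that can feasibly serve all demand totals ≥ 219 even under its best assignment. Minimum: 209.

209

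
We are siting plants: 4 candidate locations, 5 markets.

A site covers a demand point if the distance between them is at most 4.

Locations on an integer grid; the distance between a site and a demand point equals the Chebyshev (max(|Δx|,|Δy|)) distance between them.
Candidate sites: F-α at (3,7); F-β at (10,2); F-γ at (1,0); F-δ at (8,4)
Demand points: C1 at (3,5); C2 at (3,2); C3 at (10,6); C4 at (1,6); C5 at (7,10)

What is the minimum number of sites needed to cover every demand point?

Coverage sets (demand points within 4 of each site):
  F-α: {C1, C4, C5}
  F-β: {C3}
  F-γ: {C2}
  F-δ: {C3}
No 2 sites suffice: every size-2 union leaves at least one demand point uncovered.
But {F-α, F-β, F-γ} covers everything, so the minimum is 3.

3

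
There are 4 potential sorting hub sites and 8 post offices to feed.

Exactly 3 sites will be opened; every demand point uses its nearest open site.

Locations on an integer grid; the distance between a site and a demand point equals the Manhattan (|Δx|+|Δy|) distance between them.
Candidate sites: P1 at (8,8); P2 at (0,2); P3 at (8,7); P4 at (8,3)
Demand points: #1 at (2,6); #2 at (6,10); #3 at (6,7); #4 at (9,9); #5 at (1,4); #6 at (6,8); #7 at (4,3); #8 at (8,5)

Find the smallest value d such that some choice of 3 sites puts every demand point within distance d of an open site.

6

Open {P1, P2, P3}.
  Farthest demand point is #1 at distance 6 (to P2); all others are ≤ 6.
With {P1, P2, P4} the worst case is 6.
With {P2, P3, P4} the worst case is 6.
No size-3 selection achieves below 6.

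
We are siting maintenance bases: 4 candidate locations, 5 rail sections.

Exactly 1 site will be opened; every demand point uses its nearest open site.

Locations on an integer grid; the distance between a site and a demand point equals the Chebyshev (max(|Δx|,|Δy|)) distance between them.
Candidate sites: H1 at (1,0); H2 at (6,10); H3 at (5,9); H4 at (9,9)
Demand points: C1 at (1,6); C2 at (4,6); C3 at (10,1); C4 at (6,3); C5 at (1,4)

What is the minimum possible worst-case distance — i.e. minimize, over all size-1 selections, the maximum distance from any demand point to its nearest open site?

Open {H3}.
  Farthest demand point is C3 at distance 8 (to H3); all others are ≤ 8.
With {H4} the worst case is 8.
With {H1} the worst case is 9.
No size-1 selection achieves below 8.

8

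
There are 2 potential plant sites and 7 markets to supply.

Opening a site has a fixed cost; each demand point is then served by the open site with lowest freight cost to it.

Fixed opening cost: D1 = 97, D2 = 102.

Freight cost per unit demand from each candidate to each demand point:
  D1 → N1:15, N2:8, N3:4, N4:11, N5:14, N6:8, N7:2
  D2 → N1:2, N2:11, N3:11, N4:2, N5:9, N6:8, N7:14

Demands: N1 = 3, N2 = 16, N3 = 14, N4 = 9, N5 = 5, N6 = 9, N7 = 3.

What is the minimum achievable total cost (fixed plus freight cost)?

Open {D1, D2}: assign each demand point to its cheapest open site.
  N1→D2 3×2=6, N2→D1 16×8=128, N3→D1 14×4=56, N4→D2 9×2=18, N5→D2 5×9=45, N6→D1 9×8=72, N7→D1 3×2=6
  freight cost 331, fixed 199 → total 530.
Compare {D1}: freight cost 476 + fixed 97 = 573.
Compare {D2}: freight cost 513 + fixed 102 = 615.

530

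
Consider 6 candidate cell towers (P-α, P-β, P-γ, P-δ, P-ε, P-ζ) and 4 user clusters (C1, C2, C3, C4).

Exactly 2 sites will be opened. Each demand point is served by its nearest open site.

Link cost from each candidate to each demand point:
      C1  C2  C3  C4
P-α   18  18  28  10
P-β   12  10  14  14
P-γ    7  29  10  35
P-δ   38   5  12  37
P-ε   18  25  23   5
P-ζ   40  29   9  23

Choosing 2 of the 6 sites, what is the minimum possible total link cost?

Open {P-δ, P-ε}.
  C1→P-ε 18, C2→P-δ 5, C3→P-δ 12, C4→P-ε 5  ⇒ total 40.
Compare {P-β, P-γ}: total 41.
Compare {P-β, P-ε}: total 41.
No size-2 selection does better; minimum is 40.

40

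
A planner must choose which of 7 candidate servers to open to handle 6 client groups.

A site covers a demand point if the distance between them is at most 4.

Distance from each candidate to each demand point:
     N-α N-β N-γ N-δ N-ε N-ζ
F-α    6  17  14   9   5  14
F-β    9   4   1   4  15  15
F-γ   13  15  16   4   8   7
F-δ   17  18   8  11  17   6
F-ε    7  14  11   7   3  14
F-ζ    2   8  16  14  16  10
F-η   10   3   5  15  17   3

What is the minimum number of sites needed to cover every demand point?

4

Coverage sets (demand points within 4 of each site):
  F-α: {}
  F-β: {N-β, N-γ, N-δ}
  F-γ: {N-δ}
  F-δ: {}
  F-ε: {N-ε}
  F-ζ: {N-α}
  F-η: {N-β, N-ζ}
No 3 sites suffice: every size-3 union leaves at least one demand point uncovered.
But {F-β, F-ε, F-ζ, F-η} covers everything, so the minimum is 4.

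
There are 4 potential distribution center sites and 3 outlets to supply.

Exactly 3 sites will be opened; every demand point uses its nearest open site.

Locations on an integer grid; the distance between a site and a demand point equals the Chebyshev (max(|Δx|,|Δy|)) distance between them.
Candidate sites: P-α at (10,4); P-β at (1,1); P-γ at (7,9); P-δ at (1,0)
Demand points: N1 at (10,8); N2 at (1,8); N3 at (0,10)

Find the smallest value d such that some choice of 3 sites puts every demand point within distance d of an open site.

Open {P-α, P-β, P-γ}.
  Farthest demand point is N3 at distance 7 (to P-γ); all others are ≤ 7.
With {P-α, P-γ, P-δ} the worst case is 7.
With {P-β, P-γ, P-δ} the worst case is 7.
No size-3 selection achieves below 7.

7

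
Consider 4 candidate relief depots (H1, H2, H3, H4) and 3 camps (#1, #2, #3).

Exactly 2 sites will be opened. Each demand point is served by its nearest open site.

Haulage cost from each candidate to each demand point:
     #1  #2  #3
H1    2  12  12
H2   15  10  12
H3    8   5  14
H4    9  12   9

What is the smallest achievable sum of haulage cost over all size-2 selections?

19

Open {H1, H3}.
  #1→H1 2, #2→H3 5, #3→H1 12  ⇒ total 19.
Compare {H3, H4}: total 22.
Compare {H1, H4}: total 23.
No size-2 selection does better; minimum is 19.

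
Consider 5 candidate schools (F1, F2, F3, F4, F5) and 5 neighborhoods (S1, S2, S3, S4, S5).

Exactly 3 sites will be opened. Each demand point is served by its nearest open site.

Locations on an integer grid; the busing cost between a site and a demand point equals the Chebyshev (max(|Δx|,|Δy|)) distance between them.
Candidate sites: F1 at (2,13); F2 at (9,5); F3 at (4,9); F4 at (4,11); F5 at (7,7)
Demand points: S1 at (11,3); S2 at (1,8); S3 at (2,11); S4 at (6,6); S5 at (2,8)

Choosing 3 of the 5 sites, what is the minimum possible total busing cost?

Open {F2, F3, F5}.
  S1→F2 2, S2→F3 3, S3→F3 2, S4→F5 1, S5→F3 2  ⇒ total 10.
Compare {F2, F4, F5}: total 11.
Compare {F1, F2, F3}: total 12.
No size-3 selection does better; minimum is 10.

10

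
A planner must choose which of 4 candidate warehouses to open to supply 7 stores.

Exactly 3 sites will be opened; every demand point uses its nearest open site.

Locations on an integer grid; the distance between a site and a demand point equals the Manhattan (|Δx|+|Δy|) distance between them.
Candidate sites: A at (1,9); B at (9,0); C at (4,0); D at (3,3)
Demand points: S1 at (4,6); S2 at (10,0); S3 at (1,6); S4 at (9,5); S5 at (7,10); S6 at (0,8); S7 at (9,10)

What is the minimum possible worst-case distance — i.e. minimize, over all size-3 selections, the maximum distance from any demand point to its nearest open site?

9

Open {A, B, C}.
  Farthest demand point is S7 at distance 9 (to A); all others are ≤ 9.
With {A, B, D} the worst case is 9.
With {A, C, D} the worst case is 9.
No size-3 selection achieves below 9.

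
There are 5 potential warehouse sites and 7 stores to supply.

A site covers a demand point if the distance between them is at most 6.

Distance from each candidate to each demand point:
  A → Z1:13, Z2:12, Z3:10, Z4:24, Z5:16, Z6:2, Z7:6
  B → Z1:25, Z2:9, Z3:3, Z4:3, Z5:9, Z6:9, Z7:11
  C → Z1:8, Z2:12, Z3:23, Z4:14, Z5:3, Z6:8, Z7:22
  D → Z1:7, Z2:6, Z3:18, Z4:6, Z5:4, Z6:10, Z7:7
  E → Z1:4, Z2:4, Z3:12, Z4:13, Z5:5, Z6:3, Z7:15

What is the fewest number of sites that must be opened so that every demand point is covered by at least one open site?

3

Coverage sets (demand points within 6 of each site):
  A: {Z6, Z7}
  B: {Z3, Z4}
  C: {Z5}
  D: {Z2, Z4, Z5}
  E: {Z1, Z2, Z5, Z6}
No 2 sites suffice: every size-2 union leaves at least one demand point uncovered.
But {A, B, E} covers everything, so the minimum is 3.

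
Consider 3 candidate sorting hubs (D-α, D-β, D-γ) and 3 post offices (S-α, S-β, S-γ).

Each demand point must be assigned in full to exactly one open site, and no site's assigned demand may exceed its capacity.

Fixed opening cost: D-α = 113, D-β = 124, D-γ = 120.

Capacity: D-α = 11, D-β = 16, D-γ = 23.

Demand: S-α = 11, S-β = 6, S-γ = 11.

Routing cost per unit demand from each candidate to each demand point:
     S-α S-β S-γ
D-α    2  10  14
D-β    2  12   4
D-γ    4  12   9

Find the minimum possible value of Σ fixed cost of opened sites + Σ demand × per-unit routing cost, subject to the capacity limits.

Open {D-β, D-γ}; cheapest assignment that respects the capacities:
  D-β (cap 16, load 11): S-γ — cost 11×4 = 44
  D-γ (cap 23, load 17): S-α, S-β — cost 11×4 + 6×12 = 116
  Shipping 160, fixed 244 → total 404.
  Any other capacity-feasible assignment to {D-β, D-γ} ships for at least 160.
Compare {D-α, D-γ}: its best feasible assignment gives total 426.
Compare {D-α, D-β, D-γ}: its best feasible assignment gives total 495.
Every other set of open sites that can feasibly serve all demand totals ≥ 426 even under its best assignment. Minimum: 404.

404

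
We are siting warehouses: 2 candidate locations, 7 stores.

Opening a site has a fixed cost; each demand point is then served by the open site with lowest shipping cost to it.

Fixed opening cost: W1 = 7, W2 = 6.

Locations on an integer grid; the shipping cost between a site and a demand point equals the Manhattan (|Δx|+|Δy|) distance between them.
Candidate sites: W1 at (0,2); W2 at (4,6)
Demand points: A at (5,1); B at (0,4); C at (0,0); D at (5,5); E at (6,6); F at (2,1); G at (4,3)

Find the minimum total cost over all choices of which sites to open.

Open {W1, W2}: assign each demand point to its cheapest open site.
  A→W1 6, B→W1 2, C→W1 2, D→W2 2, E→W2 2, F→W1 3, G→W2 3
  shipping cost 20, fixed 13 → total 33.
Compare {W2}: shipping cost 36 + fixed 6 = 42.
Compare {W1}: shipping cost 36 + fixed 7 = 43.

33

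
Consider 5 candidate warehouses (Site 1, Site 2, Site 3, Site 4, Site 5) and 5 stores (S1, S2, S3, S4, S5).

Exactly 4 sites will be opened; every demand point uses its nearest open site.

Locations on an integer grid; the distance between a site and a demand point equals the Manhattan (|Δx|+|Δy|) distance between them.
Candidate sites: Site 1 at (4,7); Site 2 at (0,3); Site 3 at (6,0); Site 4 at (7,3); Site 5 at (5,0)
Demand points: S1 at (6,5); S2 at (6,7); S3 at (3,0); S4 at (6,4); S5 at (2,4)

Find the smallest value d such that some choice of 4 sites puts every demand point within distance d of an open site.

3

Open {Site 1, Site 2, Site 3, Site 4}.
  Farthest demand point is S1 at distance 3 (to Site 4); all others are ≤ 3.
With {Site 1, Site 2, Site 4, Site 5} the worst case is 3.
With {Site 1, Site 2, Site 3, Site 5} the worst case is 4.
No size-4 selection achieves below 3.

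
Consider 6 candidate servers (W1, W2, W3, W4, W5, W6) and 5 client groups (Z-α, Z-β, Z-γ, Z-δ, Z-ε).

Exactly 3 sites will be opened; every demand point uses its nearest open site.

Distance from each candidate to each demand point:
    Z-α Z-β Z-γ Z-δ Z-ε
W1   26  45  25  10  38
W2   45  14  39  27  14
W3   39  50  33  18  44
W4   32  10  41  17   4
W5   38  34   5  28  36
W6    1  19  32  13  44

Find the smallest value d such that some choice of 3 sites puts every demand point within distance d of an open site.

13

Open {W4, W5, W6}.
  Farthest demand point is Z-δ at distance 13 (to W6); all others are ≤ 13.
With {W2, W5, W6} the worst case is 14.
With {W1, W2, W6} the worst case is 25.
No size-3 selection achieves below 13.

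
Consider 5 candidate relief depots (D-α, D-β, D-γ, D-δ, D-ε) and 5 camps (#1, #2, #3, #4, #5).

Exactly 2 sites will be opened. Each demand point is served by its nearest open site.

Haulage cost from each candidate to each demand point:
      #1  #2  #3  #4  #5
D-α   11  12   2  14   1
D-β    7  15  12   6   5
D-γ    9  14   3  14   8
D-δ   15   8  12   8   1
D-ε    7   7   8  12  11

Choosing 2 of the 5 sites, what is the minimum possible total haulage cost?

Open {D-α, D-β}.
  #1→D-β 7, #2→D-α 12, #3→D-α 2, #4→D-β 6, #5→D-α 1  ⇒ total 28.
Compare {D-α, D-ε}: total 29.
Compare {D-γ, D-δ}: total 29.
No size-2 selection does better; minimum is 28.

28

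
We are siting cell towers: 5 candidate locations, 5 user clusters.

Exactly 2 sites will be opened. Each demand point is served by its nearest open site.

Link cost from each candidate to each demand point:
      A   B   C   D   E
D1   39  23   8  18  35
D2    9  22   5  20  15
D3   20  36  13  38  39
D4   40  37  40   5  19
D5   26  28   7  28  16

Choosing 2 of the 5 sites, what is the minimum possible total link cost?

56

Open {D2, D4}.
  A→D2 9, B→D2 22, C→D2 5, D→D4 5, E→D2 15  ⇒ total 56.
Compare {D1, D2}: total 69.
Compare {D2, D3}: total 71.
No size-2 selection does better; minimum is 56.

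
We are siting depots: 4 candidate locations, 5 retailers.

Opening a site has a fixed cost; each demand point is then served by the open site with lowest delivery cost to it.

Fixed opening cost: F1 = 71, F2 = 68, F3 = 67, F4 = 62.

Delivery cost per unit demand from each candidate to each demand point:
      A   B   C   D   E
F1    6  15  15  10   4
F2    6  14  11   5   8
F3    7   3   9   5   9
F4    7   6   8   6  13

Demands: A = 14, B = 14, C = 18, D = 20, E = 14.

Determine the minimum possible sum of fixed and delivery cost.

582

Open {F1, F3}: assign each demand point to its cheapest open site.
  A→F1 14×6=84, B→F3 14×3=42, C→F3 18×9=162, D→F3 20×5=100, E→F1 14×4=56
  delivery cost 444, fixed 138 → total 582.
Compare {F3}: delivery cost 528 + fixed 67 = 595.
Compare {F1, F4}: delivery cost 488 + fixed 133 = 621.
Compare {F1, F3, F4}: delivery cost 426 + fixed 200 = 626.
All other subsets cost ≥ 595. Minimum total cost: 582.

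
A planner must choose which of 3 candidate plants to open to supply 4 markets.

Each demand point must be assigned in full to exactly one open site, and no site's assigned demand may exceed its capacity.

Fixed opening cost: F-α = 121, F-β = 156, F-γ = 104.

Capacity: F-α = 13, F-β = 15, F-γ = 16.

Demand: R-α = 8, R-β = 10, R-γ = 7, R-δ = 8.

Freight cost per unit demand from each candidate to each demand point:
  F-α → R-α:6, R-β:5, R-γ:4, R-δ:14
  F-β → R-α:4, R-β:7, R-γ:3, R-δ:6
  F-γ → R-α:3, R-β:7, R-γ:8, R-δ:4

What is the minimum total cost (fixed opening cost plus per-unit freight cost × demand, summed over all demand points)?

Open {F-α, F-β, F-γ}; cheapest assignment that respects the capacities:
  F-α (cap 13, load 10): R-β — cost 10×5 = 50
  F-β (cap 15, load 7): R-γ — cost 7×3 = 21
  F-γ (cap 16, load 16): R-α, R-δ — cost 8×3 + 8×4 = 56
  Shipping 127, fixed 381 → total 508.
  Any other capacity-feasible assignment to {F-α, F-β, F-γ} ships for at least 127.
Total demand is 33 and no other set of sites has combined capacity ≥ 33, so {F-α, F-β, F-γ} is the only feasible choice of open sites. Minimum: 508.

508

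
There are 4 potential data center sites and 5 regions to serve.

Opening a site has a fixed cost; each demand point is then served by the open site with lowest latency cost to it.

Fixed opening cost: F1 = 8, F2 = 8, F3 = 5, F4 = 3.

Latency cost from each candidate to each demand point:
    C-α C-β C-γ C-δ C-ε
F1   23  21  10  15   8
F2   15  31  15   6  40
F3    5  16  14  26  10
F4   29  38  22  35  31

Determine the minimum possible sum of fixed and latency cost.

Open {F2, F3}: assign each demand point to its cheapest open site.
  C-α→F3 5, C-β→F3 16, C-γ→F3 14, C-δ→F2 6, C-ε→F3 10
  latency cost 51, fixed 13 → total 64.
Compare {F1, F2, F3}: latency cost 45 + fixed 21 = 66.
Compare {F1, F3}: latency cost 54 + fixed 13 = 67.
Compare {F2, F3, F4}: latency cost 51 + fixed 16 = 67.
All other subsets cost ≥ 66. Minimum total cost: 64.

64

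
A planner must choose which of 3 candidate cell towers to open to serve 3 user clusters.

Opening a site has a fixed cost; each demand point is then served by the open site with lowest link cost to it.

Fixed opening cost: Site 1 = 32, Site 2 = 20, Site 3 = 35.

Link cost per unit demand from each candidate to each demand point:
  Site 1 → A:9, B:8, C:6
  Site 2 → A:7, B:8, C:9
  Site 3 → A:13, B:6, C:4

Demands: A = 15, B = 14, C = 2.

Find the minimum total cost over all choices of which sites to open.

252

Open {Site 2, Site 3}: assign each demand point to its cheapest open site.
  A→Site 2 15×7=105, B→Site 3 14×6=84, C→Site 3 2×4=8
  link cost 197, fixed 55 → total 252.
Compare {Site 2}: link cost 235 + fixed 20 = 255.
Compare {Site 1, Site 2}: link cost 229 + fixed 52 = 281.
Compare {Site 1, Site 2, Site 3}: link cost 197 + fixed 87 = 284.
All other subsets cost ≥ 255. Minimum total cost: 252.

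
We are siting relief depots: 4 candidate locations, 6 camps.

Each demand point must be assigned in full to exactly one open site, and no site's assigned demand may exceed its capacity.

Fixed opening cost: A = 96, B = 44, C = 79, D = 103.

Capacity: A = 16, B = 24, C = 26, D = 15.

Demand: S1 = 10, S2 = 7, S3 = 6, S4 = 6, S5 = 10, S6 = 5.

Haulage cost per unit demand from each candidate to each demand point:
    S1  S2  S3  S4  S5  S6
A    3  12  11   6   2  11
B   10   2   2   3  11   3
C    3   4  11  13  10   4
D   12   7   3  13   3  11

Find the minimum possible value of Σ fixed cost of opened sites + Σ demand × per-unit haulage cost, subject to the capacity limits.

Open {B, C}; cheapest assignment that respects the capacities:
  B (cap 24, load 24): S2, S3, S4, S6 — cost 7×2 + 6×2 + 6×3 + 5×3 = 59
  C (cap 26, load 20): S1, S5 — cost 10×3 + 10×10 = 130
  Shipping 189, fixed 123 → total 312.
  Any other capacity-feasible assignment to {B, C} ships for at least 189.
Compare {A, B, C}: its best feasible assignment gives total 328.
Compare {B, C, D}: its best feasible assignment gives total 345.
Every other set of open sites that can feasibly serve all demand totals ≥ 328 even under its best assignment. Minimum: 312.

312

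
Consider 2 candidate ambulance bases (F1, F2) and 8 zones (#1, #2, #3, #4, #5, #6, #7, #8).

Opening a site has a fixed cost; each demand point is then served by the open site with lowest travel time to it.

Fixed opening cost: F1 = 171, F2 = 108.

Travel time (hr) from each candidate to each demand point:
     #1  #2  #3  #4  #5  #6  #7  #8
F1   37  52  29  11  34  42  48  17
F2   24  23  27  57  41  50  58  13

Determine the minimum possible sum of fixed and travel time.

401

Open {F2}: assign each demand point to its cheapest open site.
  #1→F2 24, #2→F2 23, #3→F2 27, #4→F2 57, #5→F2 41, #6→F2 50, #7→F2 58, #8→F2 13
  travel time 293, fixed 108 → total 401.
Compare {F1}: travel time 270 + fixed 171 = 441.
Compare {F1, F2}: travel time 222 + fixed 279 = 501.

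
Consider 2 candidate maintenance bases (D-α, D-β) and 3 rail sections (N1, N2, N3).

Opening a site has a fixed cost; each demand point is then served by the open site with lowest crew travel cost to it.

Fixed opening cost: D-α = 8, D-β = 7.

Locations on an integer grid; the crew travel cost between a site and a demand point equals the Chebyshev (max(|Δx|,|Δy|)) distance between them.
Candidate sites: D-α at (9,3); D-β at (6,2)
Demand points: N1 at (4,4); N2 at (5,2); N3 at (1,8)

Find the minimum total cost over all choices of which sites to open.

Open {D-β}: assign each demand point to its cheapest open site.
  N1→D-β 2, N2→D-β 1, N3→D-β 6
  crew travel cost 9, fixed 7 → total 16.
Compare {D-α, D-β}: crew travel cost 9 + fixed 15 = 24.
Compare {D-α}: crew travel cost 17 + fixed 8 = 25.

16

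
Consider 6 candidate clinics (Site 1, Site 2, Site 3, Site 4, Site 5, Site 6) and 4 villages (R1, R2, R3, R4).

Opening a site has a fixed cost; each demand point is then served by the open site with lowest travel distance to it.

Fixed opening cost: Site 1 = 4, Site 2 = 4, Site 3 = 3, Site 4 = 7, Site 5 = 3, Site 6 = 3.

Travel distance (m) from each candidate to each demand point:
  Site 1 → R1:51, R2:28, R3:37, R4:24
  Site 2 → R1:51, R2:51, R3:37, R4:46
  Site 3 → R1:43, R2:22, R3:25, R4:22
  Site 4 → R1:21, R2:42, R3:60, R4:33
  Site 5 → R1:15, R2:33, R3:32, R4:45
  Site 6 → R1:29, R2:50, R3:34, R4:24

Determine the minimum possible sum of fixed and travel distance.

90

Open {Site 3, Site 5}: assign each demand point to its cheapest open site.
  R1→Site 5 15, R2→Site 3 22, R3→Site 3 25, R4→Site 3 22
  travel distance 84, fixed 6 → total 90.
Compare {Site 3, Site 5, Site 6}: travel distance 84 + fixed 9 = 93.
Compare {Site 1, Site 3, Site 5}: travel distance 84 + fixed 10 = 94.
Compare {Site 2, Site 3, Site 5}: travel distance 84 + fixed 10 = 94.
All other subsets cost ≥ 93. Minimum total cost: 90.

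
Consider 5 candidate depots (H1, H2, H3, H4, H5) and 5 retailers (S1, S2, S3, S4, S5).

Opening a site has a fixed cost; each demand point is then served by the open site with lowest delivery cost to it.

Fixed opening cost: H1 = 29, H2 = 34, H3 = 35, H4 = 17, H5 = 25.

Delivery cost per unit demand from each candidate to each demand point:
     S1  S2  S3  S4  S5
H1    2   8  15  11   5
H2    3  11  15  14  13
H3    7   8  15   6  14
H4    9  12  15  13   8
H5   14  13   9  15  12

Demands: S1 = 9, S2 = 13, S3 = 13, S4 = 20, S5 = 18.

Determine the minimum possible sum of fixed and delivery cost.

538

Open {H1, H3, H5}: assign each demand point to its cheapest open site.
  S1→H1 9×2=18, S2→H1 13×8=104, S3→H5 13×9=117, S4→H3 20×6=120, S5→H1 18×5=90
  delivery cost 449, fixed 89 → total 538.
Compare {H1, H3, H4, H5}: delivery cost 449 + fixed 106 = 555.
Compare {H1, H2, H3, H5}: delivery cost 449 + fixed 123 = 572.
Compare {H1, H2, H3, H4, H5}: delivery cost 449 + fixed 140 = 589.
All other subsets cost ≥ 555. Minimum total cost: 538.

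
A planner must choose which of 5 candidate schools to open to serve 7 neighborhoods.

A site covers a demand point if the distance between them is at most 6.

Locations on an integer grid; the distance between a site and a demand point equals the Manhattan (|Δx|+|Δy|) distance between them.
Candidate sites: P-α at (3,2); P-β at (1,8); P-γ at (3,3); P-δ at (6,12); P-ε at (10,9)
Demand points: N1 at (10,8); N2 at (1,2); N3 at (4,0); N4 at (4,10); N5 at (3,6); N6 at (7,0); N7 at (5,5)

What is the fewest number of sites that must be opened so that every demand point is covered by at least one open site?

3

Coverage sets (demand points within 6 of each site):
  P-α: {N2, N3, N5, N6, N7}
  P-β: {N2, N4, N5}
  P-γ: {N2, N3, N5, N7}
  P-δ: {N4}
  P-ε: {N1}
No 2 sites suffice: every size-2 union leaves at least one demand point uncovered.
But {P-α, P-β, P-ε} covers everything, so the minimum is 3.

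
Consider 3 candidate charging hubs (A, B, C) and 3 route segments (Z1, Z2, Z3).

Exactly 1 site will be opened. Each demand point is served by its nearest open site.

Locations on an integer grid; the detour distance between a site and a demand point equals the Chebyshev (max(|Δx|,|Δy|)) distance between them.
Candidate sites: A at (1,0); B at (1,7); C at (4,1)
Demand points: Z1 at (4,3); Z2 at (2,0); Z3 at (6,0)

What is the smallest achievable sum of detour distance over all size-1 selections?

Open {C}.
  Z1→C 2, Z2→C 2, Z3→C 2  ⇒ total 6.
Compare {A}: total 9.
Compare {B}: total 18.

6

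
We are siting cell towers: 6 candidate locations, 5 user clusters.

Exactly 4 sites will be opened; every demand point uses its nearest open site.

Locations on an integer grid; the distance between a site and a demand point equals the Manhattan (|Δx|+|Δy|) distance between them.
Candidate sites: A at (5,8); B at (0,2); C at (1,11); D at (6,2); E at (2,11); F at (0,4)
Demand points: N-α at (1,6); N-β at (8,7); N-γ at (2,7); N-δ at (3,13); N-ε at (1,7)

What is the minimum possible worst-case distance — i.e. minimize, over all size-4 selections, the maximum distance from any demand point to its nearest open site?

Open {A, B, C, F}.
  Farthest demand point is N-β at distance 4 (to A); all others are ≤ 4.
With {A, B, E, F} the worst case is 4.
With {A, C, D, F} the worst case is 4.
No size-4 selection achieves below 4.

4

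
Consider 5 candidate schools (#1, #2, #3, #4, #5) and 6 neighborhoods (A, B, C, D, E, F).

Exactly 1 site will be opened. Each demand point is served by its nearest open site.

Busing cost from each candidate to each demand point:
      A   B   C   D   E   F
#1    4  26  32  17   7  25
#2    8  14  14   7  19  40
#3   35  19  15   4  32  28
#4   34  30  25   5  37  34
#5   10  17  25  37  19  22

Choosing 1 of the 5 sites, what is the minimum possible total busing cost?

102

Open {#2}.
  A→#2 8, B→#2 14, C→#2 14, D→#2 7, E→#2 19, F→#2 40  ⇒ total 102.
Compare {#1}: total 111.
Compare {#5}: total 130.
No size-1 selection does better; minimum is 102.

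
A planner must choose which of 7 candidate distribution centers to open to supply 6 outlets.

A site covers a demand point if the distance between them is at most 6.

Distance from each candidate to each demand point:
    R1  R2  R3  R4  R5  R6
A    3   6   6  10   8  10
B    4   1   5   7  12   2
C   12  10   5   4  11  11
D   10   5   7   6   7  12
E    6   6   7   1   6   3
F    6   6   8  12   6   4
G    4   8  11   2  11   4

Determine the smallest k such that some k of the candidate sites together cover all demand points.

2

Coverage sets (demand points within 6 of each site):
  A: {R1, R2, R3}
  B: {R1, R2, R3, R6}
  C: {R3, R4}
  D: {R2, R4}
  E: {R1, R2, R4, R5, R6}
  F: {R1, R2, R5, R6}
  G: {R1, R4, R6}
No single site covers all 6 demand points.
But {A, E} covers everything, so the minimum is 2.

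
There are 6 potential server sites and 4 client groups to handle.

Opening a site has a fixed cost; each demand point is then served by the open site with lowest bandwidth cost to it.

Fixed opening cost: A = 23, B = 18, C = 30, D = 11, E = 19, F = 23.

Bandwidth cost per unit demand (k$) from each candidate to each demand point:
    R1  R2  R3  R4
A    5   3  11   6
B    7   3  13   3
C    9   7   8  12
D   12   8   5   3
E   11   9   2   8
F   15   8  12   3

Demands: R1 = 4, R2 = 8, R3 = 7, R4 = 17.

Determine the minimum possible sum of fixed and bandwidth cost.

Open {B, E}: assign each demand point to its cheapest open site.
  R1→B 4×7=28, R2→B 8×3=24, R3→E 7×2=14, R4→B 17×3=51
  bandwidth cost 117, fixed 37 → total 154.
Compare {A, D, E}: bandwidth cost 109 + fixed 53 = 162.
Compare {A, D}: bandwidth cost 130 + fixed 34 = 164.
Compare {B, D, E}: bandwidth cost 117 + fixed 48 = 165.
All other subsets cost ≥ 162. Minimum total cost: 154.

154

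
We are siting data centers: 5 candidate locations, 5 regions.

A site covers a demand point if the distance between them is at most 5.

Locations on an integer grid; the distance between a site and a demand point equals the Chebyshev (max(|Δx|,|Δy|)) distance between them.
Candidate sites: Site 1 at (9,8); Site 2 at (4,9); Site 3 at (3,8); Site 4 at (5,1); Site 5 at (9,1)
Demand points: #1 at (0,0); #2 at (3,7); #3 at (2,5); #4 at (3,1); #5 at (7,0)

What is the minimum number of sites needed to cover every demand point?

Coverage sets (demand points within 5 of each site):
  Site 1: {}
  Site 2: {#2, #3}
  Site 3: {#2, #3}
  Site 4: {#1, #3, #4, #5}
  Site 5: {#5}
No single site covers all 5 demand points.
But {Site 2, Site 4} covers everything, so the minimum is 2.

2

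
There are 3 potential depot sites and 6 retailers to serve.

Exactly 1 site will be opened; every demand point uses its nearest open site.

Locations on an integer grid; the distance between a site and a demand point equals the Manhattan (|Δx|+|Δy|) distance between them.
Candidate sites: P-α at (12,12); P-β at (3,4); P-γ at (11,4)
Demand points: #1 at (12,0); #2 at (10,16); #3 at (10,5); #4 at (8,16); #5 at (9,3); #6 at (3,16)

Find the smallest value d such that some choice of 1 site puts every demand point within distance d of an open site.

13

Open {P-α}.
  Farthest demand point is #6 at distance 13 (to P-α); all others are ≤ 13.
With {P-β} the worst case is 19.
With {P-γ} the worst case is 20.
No size-1 selection achieves below 13.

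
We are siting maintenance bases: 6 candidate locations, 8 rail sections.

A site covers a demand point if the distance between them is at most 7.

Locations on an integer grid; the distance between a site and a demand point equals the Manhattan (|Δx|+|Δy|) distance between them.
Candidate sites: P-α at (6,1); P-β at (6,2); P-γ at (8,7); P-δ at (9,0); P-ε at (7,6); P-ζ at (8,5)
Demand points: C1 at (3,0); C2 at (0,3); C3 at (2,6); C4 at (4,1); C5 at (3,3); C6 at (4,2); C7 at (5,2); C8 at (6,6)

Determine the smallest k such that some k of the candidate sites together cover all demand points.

Coverage sets (demand points within 7 of each site):
  P-α: {C1, C4, C5, C6, C7, C8}
  P-β: {C1, C2, C4, C5, C6, C7, C8}
  P-γ: {C3, C8}
  P-δ: {C1, C4, C6, C7}
  P-ε: {C3, C5, C6, C7, C8}
  P-ζ: {C3, C5, C6, C7, C8}
No single site covers all 8 demand points.
But {P-β, P-γ} covers everything, so the minimum is 2.

2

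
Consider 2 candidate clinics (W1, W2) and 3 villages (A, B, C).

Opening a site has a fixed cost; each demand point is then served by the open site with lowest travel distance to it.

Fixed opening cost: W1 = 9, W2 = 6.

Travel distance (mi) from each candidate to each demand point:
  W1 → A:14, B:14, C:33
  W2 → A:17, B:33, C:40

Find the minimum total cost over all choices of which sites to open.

70

Open {W1}: assign each demand point to its cheapest open site.
  A→W1 14, B→W1 14, C→W1 33
  travel distance 61, fixed 9 → total 70.
Compare {W1, W2}: travel distance 61 + fixed 15 = 76.
Compare {W2}: travel distance 90 + fixed 6 = 96.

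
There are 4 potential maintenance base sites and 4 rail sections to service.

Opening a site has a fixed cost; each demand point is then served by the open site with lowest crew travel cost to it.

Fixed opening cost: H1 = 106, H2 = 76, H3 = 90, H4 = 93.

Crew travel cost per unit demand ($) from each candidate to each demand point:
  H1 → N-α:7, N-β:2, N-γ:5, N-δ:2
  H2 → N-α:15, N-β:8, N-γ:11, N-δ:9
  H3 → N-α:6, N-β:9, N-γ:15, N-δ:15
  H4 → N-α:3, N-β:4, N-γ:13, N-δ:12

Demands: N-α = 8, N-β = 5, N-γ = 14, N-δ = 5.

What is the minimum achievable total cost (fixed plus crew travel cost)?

252

Open {H1}: assign each demand point to its cheapest open site.
  N-α→H1 8×7=56, N-β→H1 5×2=10, N-γ→H1 14×5=70, N-δ→H1 5×2=10
  crew travel cost 146, fixed 106 → total 252.
Compare {H1, H4}: crew travel cost 114 + fixed 199 = 313.
Compare {H1, H2}: crew travel cost 146 + fixed 182 = 328.
Compare {H1, H3}: crew travel cost 138 + fixed 196 = 334.
All other subsets cost ≥ 313. Minimum total cost: 252.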